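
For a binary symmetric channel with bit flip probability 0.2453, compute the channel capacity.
0.1963 bits

For a binary symmetric channel (BSC) with error probability p:
Capacity C = 1 - H(p) bits per symbol

where H(p) = -p log₂(p) - (1-p) log₂(1-p) is the binary entropy function.

H(0.2453) = 0.8037 bits
C = 1 - 0.8037 = 0.1963 bits per symbol

This means we can reliably transmit up to 0.1963 bits of information per channel use.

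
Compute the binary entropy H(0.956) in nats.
0.1805 nats

The binary entropy function is:
H(p) = -p log(p) - (1-p) log(1-p)

H(0.956) = -0.956 × log_e(0.956) - 0.044 × log_e(0.044)
H(0.956) = 0.1805 nats

Note: Binary entropy is maximized at p=0.5 (H=1 bit) and minimized at p=0 or p=1 (H=0).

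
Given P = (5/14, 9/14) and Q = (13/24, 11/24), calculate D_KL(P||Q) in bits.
0.0992 bits

KL divergence: D_KL(P||Q) = Σ p(x) log(p(x)/q(x))

Computing term by term:
  x=0: 5/14 × log_2[(5/14)/(13/24)] = 5/14 × -0.6009 = -0.2146
  x=1: 9/14 × log_2[(9/14)/(11/24)] = 9/14 × 0.4881 = 0.3138

D_KL(P||Q) = 0.0992 bits

Note: KL divergence is always non-negative and equals 0 iff P = Q.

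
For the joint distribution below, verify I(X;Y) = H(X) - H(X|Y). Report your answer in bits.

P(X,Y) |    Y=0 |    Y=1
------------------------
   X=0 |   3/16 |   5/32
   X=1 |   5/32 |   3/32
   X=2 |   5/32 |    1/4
I(X;Y) = 0.0292 bits

Mutual information has multiple equivalent forms:
- I(X;Y) = H(X) - H(X|Y)
- I(X;Y) = H(Y) - H(Y|X)
- I(X;Y) = H(X) + H(Y) - H(X,Y)

Computing all quantities:
H(X) = 1.5575, H(Y) = 1.0000, H(X,Y) = 2.5283
H(X|Y) = 1.5283, H(Y|X) = 0.9708

Verification:
H(X) - H(X|Y) = 1.5575 - 1.5283 = 0.0292
H(Y) - H(Y|X) = 1.0000 - 0.9708 = 0.0292
H(X) + H(Y) - H(X,Y) = 1.5575 + 1.0000 - 2.5283 = 0.0292

All forms give I(X;Y) = 0.0292 bits. ✓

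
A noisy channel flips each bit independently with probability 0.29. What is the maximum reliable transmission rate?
0.1313 bits

For a binary symmetric channel (BSC) with error probability p:
Capacity C = 1 - H(p) bits per symbol

where H(p) = -p log₂(p) - (1-p) log₂(1-p) is the binary entropy function.

H(0.29) = 0.8687 bits
C = 1 - 0.8687 = 0.1313 bits per symbol

This means we can reliably transmit up to 0.1313 bits of information per channel use.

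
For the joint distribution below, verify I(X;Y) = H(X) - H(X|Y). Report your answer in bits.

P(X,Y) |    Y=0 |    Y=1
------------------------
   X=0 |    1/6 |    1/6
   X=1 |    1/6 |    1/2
I(X;Y) = 0.0441 bits

Mutual information has multiple equivalent forms:
- I(X;Y) = H(X) - H(X|Y)
- I(X;Y) = H(Y) - H(Y|X)
- I(X;Y) = H(X) + H(Y) - H(X,Y)

Computing all quantities:
H(X) = 0.9183, H(Y) = 0.9183, H(X,Y) = 1.7925
H(X|Y) = 0.8742, H(Y|X) = 0.8742

Verification:
H(X) - H(X|Y) = 0.9183 - 0.8742 = 0.0441
H(Y) - H(Y|X) = 0.9183 - 0.8742 = 0.0441
H(X) + H(Y) - H(X,Y) = 0.9183 + 0.9183 - 1.7925 = 0.0441

All forms give I(X;Y) = 0.0441 bits. ✓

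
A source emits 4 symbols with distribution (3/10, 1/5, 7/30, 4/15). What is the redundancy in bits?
0.0161 bits

Redundancy measures how far a source is from maximum entropy:
R = H_max - H(X)

Maximum entropy for 4 symbols: H_max = log_2(4) = 2.0000 bits
Actual entropy: H(X) = 1.9839 bits
Redundancy: R = 2.0000 - 1.9839 = 0.0161 bits

This redundancy represents potential for compression: the source could be compressed by 0.0161 bits per symbol.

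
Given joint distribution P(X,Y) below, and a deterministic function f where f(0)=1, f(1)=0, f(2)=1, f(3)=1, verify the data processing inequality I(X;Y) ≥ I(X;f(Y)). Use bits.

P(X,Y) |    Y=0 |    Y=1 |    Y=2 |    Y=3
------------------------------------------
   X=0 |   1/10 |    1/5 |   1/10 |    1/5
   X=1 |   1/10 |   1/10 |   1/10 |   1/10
I(X;Y) = 0.0200, I(X;f(Y)) = 0.0058, inequality holds: 0.0200 ≥ 0.0058

Data Processing Inequality: For any Markov chain X → Y → Z, we have I(X;Y) ≥ I(X;Z).

Here Z = f(Y) is a deterministic function of Y, forming X → Y → Z.

Original I(X;Y) = 0.0200 bits

After applying f:
P(X,Z) where Z=f(Y):
- P(X,Z=0) = P(X,Y=1)
- P(X,Z=1) = P(X,Y=0) + P(X,Y=2) + P(X,Y=3)

I(X;Z) = I(X;f(Y)) = 0.0058 bits

Verification: 0.0200 ≥ 0.0058 ✓

Information cannot be created by processing; the function f can only lose information about X.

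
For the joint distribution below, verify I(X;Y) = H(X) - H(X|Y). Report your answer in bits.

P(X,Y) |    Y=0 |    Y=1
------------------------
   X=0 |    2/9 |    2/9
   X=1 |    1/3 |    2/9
I(X;Y) = 0.0072 bits

Mutual information has multiple equivalent forms:
- I(X;Y) = H(X) - H(X|Y)
- I(X;Y) = H(Y) - H(Y|X)
- I(X;Y) = H(X) + H(Y) - H(X,Y)

Computing all quantities:
H(X) = 0.9911, H(Y) = 0.9911, H(X,Y) = 1.9749
H(X|Y) = 0.9839, H(Y|X) = 0.9839

Verification:
H(X) - H(X|Y) = 0.9911 - 0.9839 = 0.0072
H(Y) - H(Y|X) = 0.9911 - 0.9839 = 0.0072
H(X) + H(Y) - H(X,Y) = 0.9911 + 0.9911 - 1.9749 = 0.0072

All forms give I(X;Y) = 0.0072 bits. ✓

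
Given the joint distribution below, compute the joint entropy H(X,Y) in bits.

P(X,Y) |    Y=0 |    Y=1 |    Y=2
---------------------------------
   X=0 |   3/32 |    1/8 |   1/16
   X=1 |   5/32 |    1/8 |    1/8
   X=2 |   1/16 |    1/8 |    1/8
3.1136 bits

Joint entropy is H(X,Y) = -Σ_{x,y} p(x,y) log p(x,y).

Summing over all non-zero entries:
H(X,Y) = -[3/32·log_2(3/32) + 1/8·log_2(1/8) + 1/16·log_2(1/16) + 5/32·log_2(5/32) + 1/8·log_2(1/8) + 1/8·log_2(1/8) + 1/16·log_2(1/16) + 1/8·log_2(1/8) + 1/8·log_2(1/8)]
H(X,Y) = 3.1136 bits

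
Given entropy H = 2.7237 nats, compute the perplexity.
15.2366

Perplexity is e^H (or exp(H) for natural log).

H = 2.7237 nats
Perplexity = e^2.7237 = 15.2366

Interpretation: The model's uncertainty is equivalent to choosing uniformly among 15.2 options.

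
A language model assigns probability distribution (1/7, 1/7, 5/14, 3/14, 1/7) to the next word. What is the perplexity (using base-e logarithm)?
4.6264

Perplexity is e^H (or exp(H) for natural log).

First, H = -Σ p log p = 1.5318 nats
Perplexity = e^1.5318 = 4.6264

Interpretation: The model's uncertainty is equivalent to choosing uniformly among 4.6 options.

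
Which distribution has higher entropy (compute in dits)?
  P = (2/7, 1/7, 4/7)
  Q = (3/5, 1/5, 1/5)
P

Computing entropies in dits:
H(P) = 0.4151
H(Q) = 0.4127

Distribution P has higher entropy.

Intuition: The distribution closer to uniform (more spread out) has higher entropy.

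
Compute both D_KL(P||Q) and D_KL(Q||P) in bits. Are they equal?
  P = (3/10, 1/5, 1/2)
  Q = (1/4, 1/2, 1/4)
D_KL(P||Q) = 0.3145, D_KL(Q||P) = 0.3452

KL divergence is not symmetric: D_KL(P||Q) ≠ D_KL(Q||P) in general.

D_KL(P||Q) = 0.3145 bits
D_KL(Q||P) = 0.3452 bits

No, they are not equal!

This asymmetry is why KL divergence is not a true distance metric.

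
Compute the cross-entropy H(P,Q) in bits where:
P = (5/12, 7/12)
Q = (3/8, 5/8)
0.9851 bits

Cross-entropy: H(P,Q) = -Σ p(x) log q(x)

Alternatively: H(P,Q) = H(P) + D_KL(P||Q)
H(P) = 0.9799 bits
D_KL(P||Q) = 0.0053 bits

H(P,Q) = 0.9799 + 0.0053 = 0.9851 bits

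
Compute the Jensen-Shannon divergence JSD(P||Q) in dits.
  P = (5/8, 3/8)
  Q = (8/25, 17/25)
0.0206 dits

Jensen-Shannon divergence is:
JSD(P||Q) = 0.5 × D_KL(P||M) + 0.5 × D_KL(Q||M)
where M = 0.5 × (P + Q) is the mixture distribution.

M = 0.5 × (5/8, 3/8) + 0.5 × (8/25, 17/25) = (0.4725, 0.5275)

D_KL(P||M) = 0.0204 dits
D_KL(Q||M) = 0.0208 dits

JSD(P||Q) = 0.5 × 0.0204 + 0.5 × 0.0208 = 0.0206 dits

Unlike KL divergence, JSD is symmetric and bounded: 0 ≤ JSD ≤ log(2).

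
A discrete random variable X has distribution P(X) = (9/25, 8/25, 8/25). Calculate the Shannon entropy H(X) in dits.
0.4764 dits

Shannon entropy is H(X) = -Σ p(x) log p(x).

For P = (9/25, 8/25, 8/25):
H = -9/25 × log_10(9/25) -8/25 × log_10(8/25) -8/25 × log_10(8/25)
H = 0.4764 dits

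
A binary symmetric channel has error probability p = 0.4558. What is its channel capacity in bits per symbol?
0.0056 bits

For a binary symmetric channel (BSC) with error probability p:
Capacity C = 1 - H(p) bits per symbol

where H(p) = -p log₂(p) - (1-p) log₂(1-p) is the binary entropy function.

H(0.4558) = 0.9944 bits
C = 1 - 0.9944 = 0.0056 bits per symbol

This means we can reliably transmit up to 0.0056 bits of information per channel use.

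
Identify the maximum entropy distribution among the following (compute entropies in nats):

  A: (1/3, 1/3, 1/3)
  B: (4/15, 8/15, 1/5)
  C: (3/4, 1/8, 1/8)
A

For a discrete distribution over n outcomes, entropy is maximized by the uniform distribution.

Computing entropies:
H(A) = 1.0986 nats
H(B) = 1.0096 nats
H(C) = 0.7356 nats

The uniform distribution (where all probabilities equal 1/3) achieves the maximum entropy of log_e(3) = 1.0986 nats.

Distribution A has the highest entropy.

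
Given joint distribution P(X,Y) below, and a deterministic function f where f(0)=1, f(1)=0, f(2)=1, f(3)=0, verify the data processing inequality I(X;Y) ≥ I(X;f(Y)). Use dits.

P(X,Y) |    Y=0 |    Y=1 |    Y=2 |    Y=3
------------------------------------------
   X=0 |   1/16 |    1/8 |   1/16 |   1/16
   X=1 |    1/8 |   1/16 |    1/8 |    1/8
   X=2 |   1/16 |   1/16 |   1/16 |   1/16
I(X;Y) = 0.0139, I(X;f(Y)) = 0.0047, inequality holds: 0.0139 ≥ 0.0047

Data Processing Inequality: For any Markov chain X → Y → Z, we have I(X;Y) ≥ I(X;Z).

Here Z = f(Y) is a deterministic function of Y, forming X → Y → Z.

Original I(X;Y) = 0.0139 dits

After applying f:
P(X,Z) where Z=f(Y):
- P(X,Z=0) = P(X,Y=1) + P(X,Y=3)
- P(X,Z=1) = P(X,Y=0) + P(X,Y=2)

I(X;Z) = I(X;f(Y)) = 0.0047 dits

Verification: 0.0139 ≥ 0.0047 ✓

Information cannot be created by processing; the function f can only lose information about X.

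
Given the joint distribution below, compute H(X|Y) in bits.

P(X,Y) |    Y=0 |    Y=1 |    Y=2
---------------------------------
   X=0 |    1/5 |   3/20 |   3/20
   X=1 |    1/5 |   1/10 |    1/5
0.9876 bits

Using the chain rule: H(X|Y) = H(X,Y) - H(Y)

First, compute H(X,Y) = 2.5464 bits

Marginal P(Y) = (2/5, 1/4, 7/20)
H(Y) = 1.5589 bits

H(X|Y) = H(X,Y) - H(Y) = 2.5464 - 1.5589 = 0.9876 bits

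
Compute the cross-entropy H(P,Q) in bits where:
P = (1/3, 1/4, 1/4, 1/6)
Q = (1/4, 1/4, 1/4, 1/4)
2.0000 bits

Cross-entropy: H(P,Q) = -Σ p(x) log q(x)

Alternatively: H(P,Q) = H(P) + D_KL(P||Q)
H(P) = 1.9591 bits
D_KL(P||Q) = 0.0409 bits

H(P,Q) = 1.9591 + 0.0409 = 2.0000 bits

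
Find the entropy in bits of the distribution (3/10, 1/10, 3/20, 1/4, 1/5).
2.2282 bits

Shannon entropy is H(X) = -Σ p(x) log p(x).

For P = (3/10, 1/10, 3/20, 1/4, 1/5):
H = -3/10 × log_2(3/10) -1/10 × log_2(1/10) -3/20 × log_2(3/20) -1/4 × log_2(1/4) -1/5 × log_2(1/5)
H = 2.2282 bits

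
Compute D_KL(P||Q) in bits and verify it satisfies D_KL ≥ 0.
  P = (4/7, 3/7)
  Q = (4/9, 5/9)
0.0467 bits

KL divergence satisfies the Gibbs inequality: D_KL(P||Q) ≥ 0 for all distributions P, Q.

D_KL(P||Q) = Σ p(x) log(p(x)/q(x))
Term by term:
  x=0: 4/7 × log_2[(4/7)/(4/9)] = 0.2072
  x=1: 3/7 × log_2[(3/7)/(5/9)] = -0.1605
D_KL(P||Q) = 0.0467 bits

D_KL(P||Q) = 0.0467 ≥ 0 ✓

This non-negativity is a fundamental property: relative entropy cannot be negative because it measures how different Q is from P.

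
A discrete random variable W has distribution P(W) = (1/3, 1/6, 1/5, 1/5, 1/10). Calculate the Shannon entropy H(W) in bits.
2.2201 bits

Shannon entropy is H(X) = -Σ p(x) log p(x).

For P = (1/3, 1/6, 1/5, 1/5, 1/10):
H = -1/3 × log_2(1/3) -1/6 × log_2(1/6) -1/5 × log_2(1/5) -1/5 × log_2(1/5) -1/10 × log_2(1/10)
H = 2.2201 bits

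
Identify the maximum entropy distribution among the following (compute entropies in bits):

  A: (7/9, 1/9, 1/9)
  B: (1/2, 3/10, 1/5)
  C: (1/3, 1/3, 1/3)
C

For a discrete distribution over n outcomes, entropy is maximized by the uniform distribution.

Computing entropies:
H(A) = 0.9864 bits
H(B) = 1.4855 bits
H(C) = 1.5850 bits

The uniform distribution (where all probabilities equal 1/3) achieves the maximum entropy of log_2(3) = 1.5850 bits.

Distribution C has the highest entropy.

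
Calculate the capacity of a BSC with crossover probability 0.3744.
0.0460 bits

For a binary symmetric channel (BSC) with error probability p:
Capacity C = 1 - H(p) bits per symbol

where H(p) = -p log₂(p) - (1-p) log₂(1-p) is the binary entropy function.

H(0.3744) = 0.9540 bits
C = 1 - 0.9540 = 0.0460 bits per symbol

This means we can reliably transmit up to 0.0460 bits of information per channel use.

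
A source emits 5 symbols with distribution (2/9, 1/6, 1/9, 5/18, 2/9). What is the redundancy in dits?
0.0184 dits

Redundancy measures how far a source is from maximum entropy:
R = H_max - H(X)

Maximum entropy for 5 symbols: H_max = log_10(5) = 0.6990 dits
Actual entropy: H(X) = 0.6806 dits
Redundancy: R = 0.6990 - 0.6806 = 0.0184 dits

This redundancy represents potential for compression: the source could be compressed by 0.0184 dits per symbol.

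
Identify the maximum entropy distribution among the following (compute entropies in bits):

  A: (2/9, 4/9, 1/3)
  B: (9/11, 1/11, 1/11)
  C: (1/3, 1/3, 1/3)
C

For a discrete distribution over n outcomes, entropy is maximized by the uniform distribution.

Computing entropies:
H(A) = 1.5305 bits
H(B) = 0.8659 bits
H(C) = 1.5850 bits

The uniform distribution (where all probabilities equal 1/3) achieves the maximum entropy of log_2(3) = 1.5850 bits.

Distribution C has the highest entropy.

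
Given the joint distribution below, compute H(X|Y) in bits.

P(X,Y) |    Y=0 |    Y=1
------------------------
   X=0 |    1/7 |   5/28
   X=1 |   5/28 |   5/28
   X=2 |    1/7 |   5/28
1.5811 bits

Using the chain rule: H(X|Y) = H(X,Y) - H(Y)

First, compute H(X,Y) = 2.5774 bits

Marginal P(Y) = (13/28, 15/28)
H(Y) = 0.9963 bits

H(X|Y) = H(X,Y) - H(Y) = 2.5774 - 0.9963 = 1.5811 bits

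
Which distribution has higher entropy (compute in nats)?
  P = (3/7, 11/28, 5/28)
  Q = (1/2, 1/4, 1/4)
Q

Computing entropies in nats:
H(P) = 1.0378
H(Q) = 1.0397

Distribution Q has higher entropy.

Intuition: The distribution closer to uniform (more spread out) has higher entropy.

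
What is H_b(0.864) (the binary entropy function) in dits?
0.1727 dits

The binary entropy function is:
H(p) = -p log(p) - (1-p) log(1-p)

H(0.864) = -0.864 × log_10(0.864) - 0.136 × log_10(0.136)
H(0.864) = 0.1727 dits

Note: Binary entropy is maximized at p=0.5 (H=1 bit) and minimized at p=0 or p=1 (H=0).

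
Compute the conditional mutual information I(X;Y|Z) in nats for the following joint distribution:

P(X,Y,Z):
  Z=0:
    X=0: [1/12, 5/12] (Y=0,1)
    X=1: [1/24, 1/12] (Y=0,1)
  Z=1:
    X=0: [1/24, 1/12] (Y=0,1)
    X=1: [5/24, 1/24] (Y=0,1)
0.0544 nats

Conditional mutual information: I(X;Y|Z) = H(X|Z) + H(Y|Z) - H(X,Y|Z)

H(Z) = 0.6616
H(X,Z) = 1.2130 → H(X|Z) = 0.5514
H(Y,Z) = 1.2130 → H(Y|Z) = 0.5514
H(X,Y,Z) = 1.7101 → H(X,Y|Z) = 1.0485

I(X;Y|Z) = 0.5514 + 0.5514 - 1.0485 = 0.0544 nats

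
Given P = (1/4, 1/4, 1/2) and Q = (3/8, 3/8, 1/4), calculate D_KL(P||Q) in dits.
0.0625 dits

KL divergence: D_KL(P||Q) = Σ p(x) log(p(x)/q(x))

Computing term by term:
  x=0: 1/4 × log_10[(1/4)/(3/8)] = 1/4 × -0.1761 = -0.0440
  x=1: 1/4 × log_10[(1/4)/(3/8)] = 1/4 × -0.1761 = -0.0440
  x=2: 1/2 × log_10[(1/2)/(1/4)] = 1/2 × 0.3010 = 0.1505

D_KL(P||Q) = 0.0625 dits

Note: KL divergence is always non-negative and equals 0 iff P = Q.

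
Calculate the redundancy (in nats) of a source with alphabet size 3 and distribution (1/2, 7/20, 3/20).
0.1000 nats

Redundancy measures how far a source is from maximum entropy:
R = H_max - H(X)

Maximum entropy for 3 symbols: H_max = log_e(3) = 1.0986 nats
Actual entropy: H(X) = 0.9986 nats
Redundancy: R = 1.0986 - 0.9986 = 0.1000 nats

This redundancy represents potential for compression: the source could be compressed by 0.1000 nats per symbol.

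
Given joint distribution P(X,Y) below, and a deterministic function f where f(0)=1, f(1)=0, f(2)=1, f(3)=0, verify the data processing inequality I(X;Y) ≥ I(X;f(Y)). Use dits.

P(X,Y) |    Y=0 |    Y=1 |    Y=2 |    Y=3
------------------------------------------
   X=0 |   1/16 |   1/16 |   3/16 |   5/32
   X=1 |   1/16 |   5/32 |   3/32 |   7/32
I(X;Y) = 0.0174, I(X;f(Y)) = 0.0129, inequality holds: 0.0174 ≥ 0.0129

Data Processing Inequality: For any Markov chain X → Y → Z, we have I(X;Y) ≥ I(X;Z).

Here Z = f(Y) is a deterministic function of Y, forming X → Y → Z.

Original I(X;Y) = 0.0174 dits

After applying f:
P(X,Z) where Z=f(Y):
- P(X,Z=0) = P(X,Y=1) + P(X,Y=3)
- P(X,Z=1) = P(X,Y=0) + P(X,Y=2)

I(X;Z) = I(X;f(Y)) = 0.0129 dits

Verification: 0.0174 ≥ 0.0129 ✓

Information cannot be created by processing; the function f can only lose information about X.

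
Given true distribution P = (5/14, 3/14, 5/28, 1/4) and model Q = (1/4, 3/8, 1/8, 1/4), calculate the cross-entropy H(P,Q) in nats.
1.4232 nats

Cross-entropy: H(P,Q) = -Σ p(x) log q(x)

Alternatively: H(P,Q) = H(P) + D_KL(P||Q)
H(P) = 1.3520 nats
D_KL(P||Q) = 0.0712 nats

H(P,Q) = 1.3520 + 0.0712 = 1.4232 nats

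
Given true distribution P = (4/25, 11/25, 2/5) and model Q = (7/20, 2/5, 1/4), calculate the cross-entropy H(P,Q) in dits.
0.4889 dits

Cross-entropy: H(P,Q) = -Σ p(x) log q(x)

Alternatively: H(P,Q) = H(P) + D_KL(P||Q)
H(P) = 0.4434 dits
D_KL(P||Q) = 0.0455 dits

H(P,Q) = 0.4434 + 0.0455 = 0.4889 dits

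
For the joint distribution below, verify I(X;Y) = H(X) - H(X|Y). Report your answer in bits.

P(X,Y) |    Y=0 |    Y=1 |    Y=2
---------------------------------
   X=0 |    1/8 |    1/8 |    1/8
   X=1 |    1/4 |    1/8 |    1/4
I(X;Y) = 0.0157 bits

Mutual information has multiple equivalent forms:
- I(X;Y) = H(X) - H(X|Y)
- I(X;Y) = H(Y) - H(Y|X)
- I(X;Y) = H(X) + H(Y) - H(X,Y)

Computing all quantities:
H(X) = 0.9544, H(Y) = 1.5613, H(X,Y) = 2.5000
H(X|Y) = 0.9387, H(Y|X) = 1.5456

Verification:
H(X) - H(X|Y) = 0.9544 - 0.9387 = 0.0157
H(Y) - H(Y|X) = 1.5613 - 1.5456 = 0.0157
H(X) + H(Y) - H(X,Y) = 0.9544 + 1.5613 - 2.5000 = 0.0157

All forms give I(X;Y) = 0.0157 bits. ✓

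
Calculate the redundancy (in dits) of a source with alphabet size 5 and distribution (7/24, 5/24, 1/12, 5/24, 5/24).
0.0272 dits

Redundancy measures how far a source is from maximum entropy:
R = H_max - H(X)

Maximum entropy for 5 symbols: H_max = log_10(5) = 0.6990 dits
Actual entropy: H(X) = 0.6718 dits
Redundancy: R = 0.6990 - 0.6718 = 0.0272 dits

This redundancy represents potential for compression: the source could be compressed by 0.0272 dits per symbol.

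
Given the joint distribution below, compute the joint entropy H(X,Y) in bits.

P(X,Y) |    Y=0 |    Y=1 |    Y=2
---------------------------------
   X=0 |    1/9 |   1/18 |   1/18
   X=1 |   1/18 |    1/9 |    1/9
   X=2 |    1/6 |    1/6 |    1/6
3.0441 bits

Joint entropy is H(X,Y) = -Σ_{x,y} p(x,y) log p(x,y).

Summing over all non-zero entries:
H(X,Y) = -[1/9·log_2(1/9) + 1/18·log_2(1/18) + 1/18·log_2(1/18) + 1/18·log_2(1/18) + 1/9·log_2(1/9) + 1/9·log_2(1/9) + 1/6·log_2(1/6) + 1/6·log_2(1/6) + 1/6·log_2(1/6)]
H(X,Y) = 3.0441 bits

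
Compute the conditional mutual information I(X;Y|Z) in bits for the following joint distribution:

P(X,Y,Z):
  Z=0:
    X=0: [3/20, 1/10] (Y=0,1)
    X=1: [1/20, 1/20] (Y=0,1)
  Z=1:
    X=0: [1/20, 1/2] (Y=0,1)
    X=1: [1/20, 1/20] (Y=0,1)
0.0630 bits

Conditional mutual information: I(X;Y|Z) = H(X|Z) + H(Y|Z) - H(X,Y|Z)

H(Z) = 0.9341
H(X,Z) = 1.6388 → H(X|Z) = 0.7047
H(Y,Z) = 1.6815 → H(Y|Z) = 0.7474
H(X,Y,Z) = 2.3232 → H(X,Y|Z) = 1.3892

I(X;Y|Z) = 0.7047 + 0.7474 - 1.3892 = 0.0630 bits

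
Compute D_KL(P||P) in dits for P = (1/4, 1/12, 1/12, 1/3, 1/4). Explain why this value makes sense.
0.0000 dits

KL divergence satisfies the Gibbs inequality: D_KL(P||Q) ≥ 0 for all distributions P, Q.

D_KL(P||Q) = Σ p(x) log(p(x)/q(x))
Each term is p(x) × log_10(p(x)/p(x)) = p(x) × log_10(1) = 0, so the sum is 0.
D_KL(P||Q) = 0.0000 dits

When P = Q, the KL divergence is exactly 0, as there is no 'divergence' between identical distributions.

This non-negativity is a fundamental property: relative entropy cannot be negative because it measures how different Q is from P.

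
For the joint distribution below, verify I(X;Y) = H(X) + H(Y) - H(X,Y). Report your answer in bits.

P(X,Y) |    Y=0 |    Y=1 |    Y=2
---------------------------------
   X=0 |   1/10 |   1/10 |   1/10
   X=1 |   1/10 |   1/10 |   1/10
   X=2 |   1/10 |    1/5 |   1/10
I(X;Y) = 0.0200 bits

Mutual information has multiple equivalent forms:
- I(X;Y) = H(X) - H(X|Y)
- I(X;Y) = H(Y) - H(Y|X)
- I(X;Y) = H(X) + H(Y) - H(X,Y)

Computing all quantities:
H(X) = 1.5710, H(Y) = 1.5710, H(X,Y) = 3.1219
H(X|Y) = 1.5510, H(Y|X) = 1.5510

Verification:
H(X) - H(X|Y) = 1.5710 - 1.5510 = 0.0200
H(Y) - H(Y|X) = 1.5710 - 1.5510 = 0.0200
H(X) + H(Y) - H(X,Y) = 1.5710 + 1.5710 - 3.1219 = 0.0200

All forms give I(X;Y) = 0.0200 bits. ✓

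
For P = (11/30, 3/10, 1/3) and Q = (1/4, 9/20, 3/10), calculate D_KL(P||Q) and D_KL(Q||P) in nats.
D_KL(P||Q) = 0.0539, D_KL(Q||P) = 0.0551

KL divergence is not symmetric: D_KL(P||Q) ≠ D_KL(Q||P) in general.

D_KL(P||Q) = 0.0539 nats
D_KL(Q||P) = 0.0551 nats

No, they are not equal!

This asymmetry is why KL divergence is not a true distance metric.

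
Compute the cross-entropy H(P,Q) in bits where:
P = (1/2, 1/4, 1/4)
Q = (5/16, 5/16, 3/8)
1.6123 bits

Cross-entropy: H(P,Q) = -Σ p(x) log q(x)

Alternatively: H(P,Q) = H(P) + D_KL(P||Q)
H(P) = 1.5000 bits
D_KL(P||Q) = 0.1123 bits

H(P,Q) = 1.5000 + 0.1123 = 1.6123 bits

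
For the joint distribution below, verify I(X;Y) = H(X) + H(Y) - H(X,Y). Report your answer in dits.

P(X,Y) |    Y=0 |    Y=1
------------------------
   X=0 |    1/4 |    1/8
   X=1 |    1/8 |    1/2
I(X;Y) = 0.0478 dits

Mutual information has multiple equivalent forms:
- I(X;Y) = H(X) - H(X|Y)
- I(X;Y) = H(Y) - H(Y|X)
- I(X;Y) = H(X) + H(Y) - H(X,Y)

Computing all quantities:
H(X) = 0.2873, H(Y) = 0.2873, H(X,Y) = 0.5268
H(X|Y) = 0.2395, H(Y|X) = 0.2395

Verification:
H(X) - H(X|Y) = 0.2873 - 0.2395 = 0.0478
H(Y) - H(Y|X) = 0.2873 - 0.2395 = 0.0478
H(X) + H(Y) - H(X,Y) = 0.2873 + 0.2873 - 0.5268 = 0.0478

All forms give I(X;Y) = 0.0478 dits. ✓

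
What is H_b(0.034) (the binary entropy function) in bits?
0.2141 bits

The binary entropy function is:
H(p) = -p log(p) - (1-p) log(1-p)

H(0.034) = -0.034 × log_2(0.034) - 0.966 × log_2(0.966)
H(0.034) = 0.2141 bits

Note: Binary entropy is maximized at p=0.5 (H=1 bit) and minimized at p=0 or p=1 (H=0).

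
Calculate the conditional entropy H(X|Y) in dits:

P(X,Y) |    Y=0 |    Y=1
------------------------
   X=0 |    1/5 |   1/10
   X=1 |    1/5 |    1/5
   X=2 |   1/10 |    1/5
0.4581 dits

Using the chain rule: H(X|Y) = H(X,Y) - H(Y)

First, compute H(X,Y) = 0.7592 dits

Marginal P(Y) = (1/2, 1/2)
H(Y) = 0.3010 dits

H(X|Y) = H(X,Y) - H(Y) = 0.7592 - 0.3010 = 0.4581 dits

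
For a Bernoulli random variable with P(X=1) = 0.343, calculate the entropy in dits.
0.2793 dits

The binary entropy function is:
H(p) = -p log(p) - (1-p) log(1-p)

H(0.343) = -0.343 × log_10(0.343) - 0.657 × log_10(0.657)
H(0.343) = 0.2793 dits

Note: Binary entropy is maximized at p=0.5 (H=1 bit) and minimized at p=0 or p=1 (H=0).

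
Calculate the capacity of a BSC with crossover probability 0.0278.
0.8168 bits

For a binary symmetric channel (BSC) with error probability p:
Capacity C = 1 - H(p) bits per symbol

where H(p) = -p log₂(p) - (1-p) log₂(1-p) is the binary entropy function.

H(0.0278) = 0.1832 bits
C = 1 - 0.1832 = 0.8168 bits per symbol

This means we can reliably transmit up to 0.8168 bits of information per channel use.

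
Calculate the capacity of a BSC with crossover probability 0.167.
0.3492 bits

For a binary symmetric channel (BSC) with error probability p:
Capacity C = 1 - H(p) bits per symbol

where H(p) = -p log₂(p) - (1-p) log₂(1-p) is the binary entropy function.

H(0.167) = 0.6508 bits
C = 1 - 0.6508 = 0.3492 bits per symbol

This means we can reliably transmit up to 0.3492 bits of information per channel use.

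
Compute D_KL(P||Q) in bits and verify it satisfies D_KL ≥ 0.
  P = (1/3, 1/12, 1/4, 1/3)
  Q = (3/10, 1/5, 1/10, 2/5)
0.1882 bits

KL divergence satisfies the Gibbs inequality: D_KL(P||Q) ≥ 0 for all distributions P, Q.

D_KL(P||Q) = Σ p(x) log(p(x)/q(x))
Term by term:
  x=0: 1/3 × log_2[(1/3)/(3/10)] = 0.0507
  x=1: 1/12 × log_2[(1/12)/(1/5)] = -0.1053
  x=2: 1/4 × log_2[(1/4)/(1/10)] = 0.3305
  x=3: 1/3 × log_2[(1/3)/(2/5)] = -0.0877
D_KL(P||Q) = 0.1882 bits

D_KL(P||Q) = 0.1882 ≥ 0 ✓

This non-negativity is a fundamental property: relative entropy cannot be negative because it measures how different Q is from P.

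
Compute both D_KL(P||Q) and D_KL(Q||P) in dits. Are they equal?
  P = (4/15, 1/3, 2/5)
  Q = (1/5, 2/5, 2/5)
D_KL(P||Q) = 0.0069, D_KL(Q||P) = 0.0067

KL divergence is not symmetric: D_KL(P||Q) ≠ D_KL(Q||P) in general.

D_KL(P||Q) = 0.0069 dits
D_KL(Q||P) = 0.0067 dits

No, they are not equal!

This asymmetry is why KL divergence is not a true distance metric.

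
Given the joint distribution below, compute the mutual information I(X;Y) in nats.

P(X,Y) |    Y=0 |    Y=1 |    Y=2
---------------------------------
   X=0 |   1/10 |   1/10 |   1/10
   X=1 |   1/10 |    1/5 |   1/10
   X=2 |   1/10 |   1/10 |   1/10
0.0138 nats

Mutual information: I(X;Y) = H(X) + H(Y) - H(X,Y)

Marginals:
P(X) = (3/10, 2/5, 3/10), H(X) = 1.0889 nats
P(Y) = (3/10, 2/5, 3/10), H(Y) = 1.0889 nats

Joint entropy: H(X,Y) = 2.1640 nats

I(X;Y) = 1.0889 + 1.0889 - 2.1640 = 0.0138 nats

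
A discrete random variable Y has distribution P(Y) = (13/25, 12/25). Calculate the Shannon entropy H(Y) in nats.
0.6923 nats

Shannon entropy is H(X) = -Σ p(x) log p(x).

For P = (13/25, 12/25):
H = -13/25 × log_e(13/25) -12/25 × log_e(12/25)
H = 0.6923 nats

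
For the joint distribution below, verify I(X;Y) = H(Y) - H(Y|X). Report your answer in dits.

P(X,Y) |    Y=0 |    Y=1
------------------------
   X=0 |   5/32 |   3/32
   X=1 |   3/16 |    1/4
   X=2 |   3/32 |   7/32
I(X;Y) = 0.0131 dits

Mutual information has multiple equivalent forms:
- I(X;Y) = H(X) - H(X|Y)
- I(X;Y) = H(Y) - H(Y|X)
- I(X;Y) = H(X) + H(Y) - H(X,Y)

Computing all quantities:
H(X) = 0.4654, H(Y) = 0.2976, H(X,Y) = 0.7499
H(X|Y) = 0.4523, H(Y|X) = 0.2845

Verification:
H(X) - H(X|Y) = 0.4654 - 0.4523 = 0.0131
H(Y) - H(Y|X) = 0.2976 - 0.2845 = 0.0131
H(X) + H(Y) - H(X,Y) = 0.4654 + 0.2976 - 0.7499 = 0.0131

All forms give I(X;Y) = 0.0131 dits. ✓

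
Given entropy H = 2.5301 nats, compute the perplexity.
12.5548

Perplexity is e^H (or exp(H) for natural log).

H = 2.5301 nats
Perplexity = e^2.5301 = 12.5548

Interpretation: The model's uncertainty is equivalent to choosing uniformly among 12.6 options.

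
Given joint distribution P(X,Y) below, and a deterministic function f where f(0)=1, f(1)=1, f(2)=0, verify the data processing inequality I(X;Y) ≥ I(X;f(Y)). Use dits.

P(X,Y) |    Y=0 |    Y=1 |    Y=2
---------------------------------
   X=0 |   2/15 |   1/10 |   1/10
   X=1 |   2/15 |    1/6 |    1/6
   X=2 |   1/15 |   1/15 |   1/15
I(X;Y) = 0.0025, I(X;f(Y)) = 0.0006, inequality holds: 0.0025 ≥ 0.0006

Data Processing Inequality: For any Markov chain X → Y → Z, we have I(X;Y) ≥ I(X;Z).

Here Z = f(Y) is a deterministic function of Y, forming X → Y → Z.

Original I(X;Y) = 0.0025 dits

After applying f:
P(X,Z) where Z=f(Y):
- P(X,Z=0) = P(X,Y=2)
- P(X,Z=1) = P(X,Y=0) + P(X,Y=1)

I(X;Z) = I(X;f(Y)) = 0.0006 dits

Verification: 0.0025 ≥ 0.0006 ✓

Information cannot be created by processing; the function f can only lose information about X.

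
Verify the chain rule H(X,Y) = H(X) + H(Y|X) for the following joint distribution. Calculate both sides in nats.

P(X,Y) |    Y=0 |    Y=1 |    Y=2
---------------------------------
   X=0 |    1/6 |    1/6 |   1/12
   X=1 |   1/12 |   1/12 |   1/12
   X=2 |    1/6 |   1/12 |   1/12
H(X,Y) = 2.1383, H(X) = 1.0776, H(Y|X) = 1.0608 (all in nats)

Chain rule: H(X,Y) = H(X) + H(Y|X)

Left side — joint entropy directly:
H(X,Y) = -Σ p(x,y) log p(x,y) = 2.1383 nats

Right side — compute H(Y|X) from the conditional distributions:
P(X) = (5/12, 1/4, 1/3), so H(X) = 1.0776 nats
H(Y|X) = Σ_x P(X=x) · H(Y|X=x):
  P(Y|X=0) = (2/5, 2/5, 1/5), H(Y|X=0) = 1.0549, weight P(X=0) = 5/12
  P(Y|X=1) = (1/3, 1/3, 1/3), H(Y|X=1) = 1.0986, weight P(X=1) = 1/4
  P(Y|X=2) = (1/2, 1/4, 1/4), H(Y|X=2) = 1.0397, weight P(X=2) = 1/3
H(Y|X) = 1.0608 nats

H(X) + H(Y|X) = 1.0776 + 1.0608 = 2.1383 nats

Both sides equal 2.1383 nats. ✓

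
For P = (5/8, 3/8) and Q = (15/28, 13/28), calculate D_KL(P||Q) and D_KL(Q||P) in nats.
D_KL(P||Q) = 0.0163, D_KL(Q||P) = 0.0166

KL divergence is not symmetric: D_KL(P||Q) ≠ D_KL(Q||P) in general.

D_KL(P||Q) = 0.0163 nats
D_KL(Q||P) = 0.0166 nats

No, they are not equal!

This asymmetry is why KL divergence is not a true distance metric.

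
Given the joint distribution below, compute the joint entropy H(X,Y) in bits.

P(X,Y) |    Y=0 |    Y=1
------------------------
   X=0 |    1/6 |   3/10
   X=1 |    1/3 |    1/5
1.9446 bits

Joint entropy is H(X,Y) = -Σ_{x,y} p(x,y) log p(x,y).

Summing over all non-zero entries:
H(X,Y) = -[1/6·log_2(1/6) + 3/10·log_2(3/10) + 1/3·log_2(1/3) + 1/5·log_2(1/5)]
H(X,Y) = 1.9446 bits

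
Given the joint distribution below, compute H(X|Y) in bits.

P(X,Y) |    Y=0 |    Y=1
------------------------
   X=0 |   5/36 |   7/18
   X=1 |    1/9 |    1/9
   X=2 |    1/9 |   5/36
1.4340 bits

Using the chain rule: H(X|Y) = H(X,Y) - H(Y)

First, compute H(X,Y) = 2.3776 bits

Marginal P(Y) = (13/36, 23/36)
H(Y) = 0.9436 bits

H(X|Y) = H(X,Y) - H(Y) = 2.3776 - 0.9436 = 1.4340 bits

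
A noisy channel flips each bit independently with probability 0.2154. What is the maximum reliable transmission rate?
0.2483 bits

For a binary symmetric channel (BSC) with error probability p:
Capacity C = 1 - H(p) bits per symbol

where H(p) = -p log₂(p) - (1-p) log₂(1-p) is the binary entropy function.

H(0.2154) = 0.7517 bits
C = 1 - 0.7517 = 0.2483 bits per symbol

This means we can reliably transmit up to 0.2483 bits of information per channel use.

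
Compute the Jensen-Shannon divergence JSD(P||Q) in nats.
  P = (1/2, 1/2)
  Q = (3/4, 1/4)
0.0338 nats

Jensen-Shannon divergence is:
JSD(P||Q) = 0.5 × D_KL(P||M) + 0.5 × D_KL(Q||M)
where M = 0.5 × (P + Q) is the mixture distribution.

M = 0.5 × (1/2, 1/2) + 0.5 × (3/4, 1/4) = (5/8, 3/8)

D_KL(P||M) = 0.0323 nats
D_KL(Q||M) = 0.0354 nats

JSD(P||Q) = 0.5 × 0.0323 + 0.5 × 0.0354 = 0.0338 nats

Unlike KL divergence, JSD is symmetric and bounded: 0 ≤ JSD ≤ log(2).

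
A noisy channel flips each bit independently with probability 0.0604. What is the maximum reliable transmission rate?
0.6710 bits

For a binary symmetric channel (BSC) with error probability p:
Capacity C = 1 - H(p) bits per symbol

where H(p) = -p log₂(p) - (1-p) log₂(1-p) is the binary entropy function.

H(0.0604) = 0.3290 bits
C = 1 - 0.3290 = 0.6710 bits per symbol

This means we can reliably transmit up to 0.6710 bits of information per channel use.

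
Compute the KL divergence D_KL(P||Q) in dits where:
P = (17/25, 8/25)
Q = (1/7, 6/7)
0.3238 dits

KL divergence: D_KL(P||Q) = Σ p(x) log(p(x)/q(x))

Computing term by term:
  x=0: 17/25 × log_10[(17/25)/(1/7)] = 17/25 × 0.6776 = 0.4608
  x=1: 8/25 × log_10[(8/25)/(6/7)] = 8/25 × -0.4279 = -0.1369

D_KL(P||Q) = 0.3238 dits

Note: KL divergence is always non-negative and equals 0 iff P = Q.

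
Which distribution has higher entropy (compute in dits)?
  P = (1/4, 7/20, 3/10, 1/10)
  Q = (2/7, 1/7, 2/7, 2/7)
Q

Computing entropies in dits:
H(P) = 0.5670
H(Q) = 0.5871

Distribution Q has higher entropy.

Intuition: The distribution closer to uniform (more spread out) has higher entropy.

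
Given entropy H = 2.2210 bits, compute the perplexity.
4.6622

Perplexity is 2^H (or exp(H) for natural log).

H = 2.2210 bits
Perplexity = 2^2.2210 = 4.6622

Interpretation: The model's uncertainty is equivalent to choosing uniformly among 4.7 options.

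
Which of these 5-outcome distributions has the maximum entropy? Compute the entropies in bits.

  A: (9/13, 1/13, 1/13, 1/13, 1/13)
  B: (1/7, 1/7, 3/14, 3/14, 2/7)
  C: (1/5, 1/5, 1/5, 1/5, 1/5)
C

For a discrete distribution over n outcomes, entropy is maximized by the uniform distribution.

Computing entropies:
H(A) = 1.5059 bits
H(B) = 2.2709 bits
H(C) = 2.3219 bits

The uniform distribution (where all probabilities equal 1/5) achieves the maximum entropy of log_2(5) = 2.3219 bits.

Distribution C has the highest entropy.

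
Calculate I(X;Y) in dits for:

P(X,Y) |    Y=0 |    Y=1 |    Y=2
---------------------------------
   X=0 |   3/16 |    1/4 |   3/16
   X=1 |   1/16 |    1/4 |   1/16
0.0147 dits

Mutual information: I(X;Y) = H(X) + H(Y) - H(X,Y)

Marginals:
P(X) = (5/8, 3/8), H(X) = 0.2873 dits
P(Y) = (1/4, 1/2, 1/4), H(Y) = 0.4515 dits

Joint entropy: H(X,Y) = 0.7242 dits

I(X;Y) = 0.2873 + 0.4515 - 0.7242 = 0.0147 dits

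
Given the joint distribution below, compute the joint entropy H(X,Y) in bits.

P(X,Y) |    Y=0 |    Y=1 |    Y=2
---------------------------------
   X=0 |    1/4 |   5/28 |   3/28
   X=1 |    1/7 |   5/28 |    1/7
2.5350 bits

Joint entropy is H(X,Y) = -Σ_{x,y} p(x,y) log p(x,y).

Summing over all non-zero entries:
H(X,Y) = -[1/4·log_2(1/4) + 5/28·log_2(5/28) + 3/28·log_2(3/28) + 1/7·log_2(1/7) + 5/28·log_2(5/28) + 1/7·log_2(1/7)]
H(X,Y) = 2.5350 bits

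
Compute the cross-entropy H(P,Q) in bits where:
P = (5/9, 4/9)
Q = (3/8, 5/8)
1.0875 bits

Cross-entropy: H(P,Q) = -Σ p(x) log q(x)

Alternatively: H(P,Q) = H(P) + D_KL(P||Q)
H(P) = 0.9911 bits
D_KL(P||Q) = 0.0964 bits

H(P,Q) = 0.9911 + 0.0964 = 1.0875 bits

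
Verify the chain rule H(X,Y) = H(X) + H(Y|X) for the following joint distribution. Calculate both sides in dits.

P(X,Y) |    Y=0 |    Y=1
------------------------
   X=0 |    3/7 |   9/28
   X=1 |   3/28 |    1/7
H(X,Y) = 0.5408, H(X) = 0.2442, H(Y|X) = 0.2966 (all in dits)

Chain rule: H(X,Y) = H(X) + H(Y|X)

Left side — joint entropy directly:
H(X,Y) = -Σ p(x,y) log p(x,y) = 0.5408 dits

Right side — compute H(Y|X) from the conditional distributions:
P(X) = (3/4, 1/4), so H(X) = 0.2442 dits
H(Y|X) = Σ_x P(X=x) · H(Y|X=x):
  P(Y|X=0) = (4/7, 3/7), H(Y|X=0) = 0.2966, weight P(X=0) = 3/4
  P(Y|X=1) = (3/7, 4/7), H(Y|X=1) = 0.2966, weight P(X=1) = 1/4
H(Y|X) = 0.2966 dits

H(X) + H(Y|X) = 0.2442 + 0.2966 = 0.5408 dits

Both sides equal 0.5408 dits. ✓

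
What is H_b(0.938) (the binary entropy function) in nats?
0.2324 nats

The binary entropy function is:
H(p) = -p log(p) - (1-p) log(1-p)

H(0.938) = -0.938 × log_e(0.938) - 0.062 × log_e(0.062)
H(0.938) = 0.2324 nats

Note: Binary entropy is maximized at p=0.5 (H=1 bit) and minimized at p=0 or p=1 (H=0).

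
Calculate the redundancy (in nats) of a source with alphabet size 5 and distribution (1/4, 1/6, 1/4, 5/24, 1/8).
0.0309 nats

Redundancy measures how far a source is from maximum entropy:
R = H_max - H(X)

Maximum entropy for 5 symbols: H_max = log_e(5) = 1.6094 nats
Actual entropy: H(X) = 1.5785 nats
Redundancy: R = 1.6094 - 1.5785 = 0.0309 nats

This redundancy represents potential for compression: the source could be compressed by 0.0309 nats per symbol.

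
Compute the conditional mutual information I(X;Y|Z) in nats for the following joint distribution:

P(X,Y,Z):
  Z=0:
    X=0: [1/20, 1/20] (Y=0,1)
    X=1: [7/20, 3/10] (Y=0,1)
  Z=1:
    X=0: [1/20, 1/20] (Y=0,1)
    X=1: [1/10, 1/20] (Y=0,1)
0.0037 nats

Conditional mutual information: I(X;Y|Z) = H(X|Z) + H(Y|Z) - H(X,Y|Z)

H(Z) = 0.5623
H(X,Z) = 1.0251 → H(X|Z) = 0.4628
H(Y,Z) = 1.2488 → H(Y|Z) = 0.6864
H(X,Y,Z) = 1.7078 → H(X,Y|Z) = 1.1455

I(X;Y|Z) = 0.4628 + 0.6864 - 1.1455 = 0.0037 nats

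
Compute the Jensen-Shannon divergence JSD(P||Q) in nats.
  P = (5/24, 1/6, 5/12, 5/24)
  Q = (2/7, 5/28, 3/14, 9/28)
0.0257 nats

Jensen-Shannon divergence is:
JSD(P||Q) = 0.5 × D_KL(P||M) + 0.5 × D_KL(Q||M)
where M = 0.5 × (P + Q) is the mixture distribution.

M = 0.5 × (5/24, 1/6, 5/12, 5/24) + 0.5 × (2/7, 5/28, 3/14, 9/28) = (0.247024, 0.172619, 0.315476, 0.264881)

D_KL(P||M) = 0.0246 nats
D_KL(Q||M) = 0.0269 nats

JSD(P||Q) = 0.5 × 0.0246 + 0.5 × 0.0269 = 0.0257 nats

Unlike KL divergence, JSD is symmetric and bounded: 0 ≤ JSD ≤ log(2).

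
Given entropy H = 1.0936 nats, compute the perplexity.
2.9850

Perplexity is e^H (or exp(H) for natural log).

H = 1.0936 nats
Perplexity = e^1.0936 = 2.9850

Interpretation: The model's uncertainty is equivalent to choosing uniformly among 3.0 options.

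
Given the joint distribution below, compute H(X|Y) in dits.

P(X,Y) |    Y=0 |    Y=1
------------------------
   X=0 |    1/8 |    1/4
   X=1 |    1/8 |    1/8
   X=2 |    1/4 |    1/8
0.4515 dits

Using the chain rule: H(X|Y) = H(X,Y) - H(Y)

First, compute H(X,Y) = 0.7526 dits

Marginal P(Y) = (1/2, 1/2)
H(Y) = 0.3010 dits

H(X|Y) = H(X,Y) - H(Y) = 0.7526 - 0.3010 = 0.4515 dits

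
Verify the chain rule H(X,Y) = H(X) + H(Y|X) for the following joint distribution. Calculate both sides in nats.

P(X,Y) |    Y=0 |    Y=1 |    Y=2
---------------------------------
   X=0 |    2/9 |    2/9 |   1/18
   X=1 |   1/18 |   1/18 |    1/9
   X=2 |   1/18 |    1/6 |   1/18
H(X,Y) = 2.0141, H(X) = 1.0366, H(Y|X) = 0.9775 (all in nats)

Chain rule: H(X,Y) = H(X) + H(Y|X)

Left side — joint entropy directly:
H(X,Y) = -Σ p(x,y) log p(x,y) = 2.0141 nats

Right side — compute H(Y|X) from the conditional distributions:
P(X) = (1/2, 2/9, 5/18), so H(X) = 1.0366 nats
H(Y|X) = Σ_x P(X=x) · H(Y|X=x):
  P(Y|X=0) = (4/9, 4/9, 1/9), H(Y|X=0) = 0.9650, weight P(X=0) = 1/2
  P(Y|X=1) = (1/4, 1/4, 1/2), H(Y|X=1) = 1.0397, weight P(X=1) = 2/9
  P(Y|X=2) = (1/5, 3/5, 1/5), H(Y|X=2) = 0.9503, weight P(X=2) = 5/18
H(Y|X) = 0.9775 nats

H(X) + H(Y|X) = 1.0366 + 0.9775 = 2.0141 nats

Both sides equal 2.0141 nats. ✓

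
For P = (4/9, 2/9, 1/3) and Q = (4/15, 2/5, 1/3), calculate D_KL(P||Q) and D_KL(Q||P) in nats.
D_KL(P||Q) = 0.0964, D_KL(Q||P) = 0.0989

KL divergence is not symmetric: D_KL(P||Q) ≠ D_KL(Q||P) in general.

D_KL(P||Q) = 0.0964 nats
D_KL(Q||P) = 0.0989 nats

No, they are not equal!

This asymmetry is why KL divergence is not a true distance metric.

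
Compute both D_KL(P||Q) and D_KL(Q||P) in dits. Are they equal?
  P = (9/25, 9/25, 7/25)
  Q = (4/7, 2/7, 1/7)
D_KL(P||Q) = 0.0457, D_KL(Q||P) = 0.0442

KL divergence is not symmetric: D_KL(P||Q) ≠ D_KL(Q||P) in general.

D_KL(P||Q) = 0.0457 dits
D_KL(Q||P) = 0.0442 dits

No, they are not equal!

This asymmetry is why KL divergence is not a true distance metric.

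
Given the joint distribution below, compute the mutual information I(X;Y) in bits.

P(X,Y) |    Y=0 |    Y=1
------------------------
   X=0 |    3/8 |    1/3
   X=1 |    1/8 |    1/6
0.0061 bits

Mutual information: I(X;Y) = H(X) + H(Y) - H(X,Y)

Marginals:
P(X) = (17/24, 7/24), H(X) = 0.8709 bits
P(Y) = (1/2, 1/2), H(Y) = 1.0000 bits

Joint entropy: H(X,Y) = 1.8648 bits

I(X;Y) = 0.8709 + 1.0000 - 1.8648 = 0.0061 bits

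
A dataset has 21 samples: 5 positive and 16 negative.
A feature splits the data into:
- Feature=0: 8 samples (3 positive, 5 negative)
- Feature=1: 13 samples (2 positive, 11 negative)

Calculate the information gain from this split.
0.0448 bits

Information Gain = H(Y) - H(Y|Feature)

Before split:
P(positive) = 5/21 = 0.2381
H(Y) = 0.7919 bits

After split:
Feature=0: H = 0.9544 bits (weight = 8/21)
Feature=1: H = 0.6194 bits (weight = 13/21)
H(Y|Feature) = (8/21)×0.9544 + (13/21)×0.6194 = 0.7470 bits

Information Gain = 0.7919 - 0.7470 = 0.0448 bits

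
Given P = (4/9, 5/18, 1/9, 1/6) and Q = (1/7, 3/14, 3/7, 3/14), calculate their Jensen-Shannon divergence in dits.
0.0408 dits

Jensen-Shannon divergence is:
JSD(P||Q) = 0.5 × D_KL(P||M) + 0.5 × D_KL(Q||M)
where M = 0.5 × (P + Q) is the mixture distribution.

M = 0.5 × (4/9, 5/18, 1/9, 1/6) + 0.5 × (1/7, 3/14, 3/7, 3/14) = (0.293651, 0.246032, 0.269841, 4/21)

D_KL(P||M) = 0.0422 dits
D_KL(Q||M) = 0.0395 dits

JSD(P||Q) = 0.5 × 0.0422 + 0.5 × 0.0395 = 0.0408 dits

Unlike KL divergence, JSD is symmetric and bounded: 0 ≤ JSD ≤ log(2).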